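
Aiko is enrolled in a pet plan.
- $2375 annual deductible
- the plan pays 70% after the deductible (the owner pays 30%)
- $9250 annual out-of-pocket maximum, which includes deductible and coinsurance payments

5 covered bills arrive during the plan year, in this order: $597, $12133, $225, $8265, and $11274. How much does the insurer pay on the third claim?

#1 ($597): fully absorbed by the deductible. Cost to owner: $597. OOP to date $597. Insurer: $597 − $597 = $0.
#2 ($12133): $1778 to deductible, leaving $10355; 30% of $10355 = $3106.50. Owner pays $4884.50; OOP now $5481.50. Plan pays $12133 − $4884.50 = $7248.50.
#3 ($225): deductible met; 30% of $225 = $67.50. Cost to owner: $67.50. OOP to date $5549. Plan pays $225 − $67.50 = $157.50.

$157.50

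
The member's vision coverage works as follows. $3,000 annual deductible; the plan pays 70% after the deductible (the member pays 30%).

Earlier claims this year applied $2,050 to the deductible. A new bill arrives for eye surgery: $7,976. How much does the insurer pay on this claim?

$4,918.20

Deductible still to meet: $3,000 − $2,050 = $950.
The remaining $7,026 (= $7,976 − $950) moves to coinsurance.
Member's 30% share of $7,026 is $2,107.80.
Member responsibility: $950 + $2,107.80 = $3,057.80.
The plan picks up $7,976 − $3,057.80 = $4,918.20.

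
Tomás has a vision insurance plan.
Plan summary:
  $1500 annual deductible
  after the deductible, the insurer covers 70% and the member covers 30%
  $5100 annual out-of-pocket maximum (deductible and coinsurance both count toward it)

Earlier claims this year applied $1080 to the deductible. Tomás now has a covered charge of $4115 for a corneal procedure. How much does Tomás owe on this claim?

$1528.50

Deductible still to meet: $1500 − $1080 = $420.
After the $420 deductible portion, $4115 − $420 = $3695 is subject to coinsurance.
Member's 30% share of $3695 is $1108.50.
Member responsibility before any cap: $420 + $1108.50 = $1528.50.
Cumulative spending $1080 + $1528.50 = $2608.50 stays under the $5100 maximum.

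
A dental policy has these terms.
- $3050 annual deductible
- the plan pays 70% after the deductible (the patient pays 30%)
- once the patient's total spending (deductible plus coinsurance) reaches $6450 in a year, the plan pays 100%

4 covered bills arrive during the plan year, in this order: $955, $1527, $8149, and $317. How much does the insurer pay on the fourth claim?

$221.90

Bill 1, $955: fully absorbed by the deductible. Patient owes $955 (running OOP $955). Insurer: $955 − $955 = $0.
Bill 2, $1527: fully absorbed by the deductible. Patient owes $1527 (running OOP $2482). Insurer: $1527 − $1527 = $0.
Bill 3, $8149: $568 finishes the deductible; $7581 goes to coinsurance; 30% of $7581 = $2274.30. Patient pays $2842.30; OOP now $5324.30. Plan pays $8149 − $2842.30 = $5306.70.
Bill 4, $317: deductible already satisfied, so patient's share is 30% × $317 = $95.10. Patient owes $95.10 (running OOP $5419.40). Plan pays $317 − $95.10 = $221.90.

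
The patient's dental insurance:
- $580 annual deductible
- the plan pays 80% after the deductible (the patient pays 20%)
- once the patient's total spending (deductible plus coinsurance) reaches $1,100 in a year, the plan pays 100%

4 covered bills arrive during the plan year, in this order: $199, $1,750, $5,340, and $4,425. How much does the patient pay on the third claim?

$246.20

Claim 1 ($199): fully absorbed by the deductible. Cost to patient: $199. OOP to date $199.
Claim 2 ($1,750): $381 to deductible, leaving $1,369; coinsurance $1,369 × 20% = $273.80. Patient owes $654.80 (running OOP $853.80).
Claim 3 ($5,340): deductible met; 20% of $5,340 = $1,068. OOP would hit $1,921.80 > $1,100, so the cap limits the patient to $1,100 − $853.80 = $246.20.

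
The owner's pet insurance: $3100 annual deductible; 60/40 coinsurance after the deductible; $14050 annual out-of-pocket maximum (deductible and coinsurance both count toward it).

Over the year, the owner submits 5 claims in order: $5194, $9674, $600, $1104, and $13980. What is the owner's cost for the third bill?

$240

Claim 1 — $5194: $3100 to deductible, leaving $2094; 40% of $2094 = $837.60. Cost to owner: $3937.60. OOP to date $3937.60.
Claim 2 — $9674: deductible already satisfied, so owner's share is 40% × $9674 = $3869.60. Cost to owner: $3869.60. OOP to date $7807.20.
Claim 3 — $600: 40% coinsurance on $600 = $240. Owner pays $240; OOP now $8047.20.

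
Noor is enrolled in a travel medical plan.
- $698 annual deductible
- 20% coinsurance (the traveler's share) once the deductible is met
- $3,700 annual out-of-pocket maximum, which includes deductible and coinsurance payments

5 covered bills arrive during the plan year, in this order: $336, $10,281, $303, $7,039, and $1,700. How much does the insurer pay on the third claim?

Claim 1 — $336: entire amount goes to the deductible. Cost to traveler: $336. OOP to date $336. Insurer: $336 − $336 = $0.
Claim 2 — $10,281: $362 to deductible, leaving $9,919; 20% of $9,919 = $1,983.80. Traveler owes $2,345.80 (running OOP $2,681.80). Plan pays $10,281 − $2,345.80 = $7,935.20.
Claim 3 — $303: 20% coinsurance on $303 = $60.60. Traveler owes $60.60 (running OOP $2,742.40). Plan pays $303 − $60.60 = $242.40.

$242.40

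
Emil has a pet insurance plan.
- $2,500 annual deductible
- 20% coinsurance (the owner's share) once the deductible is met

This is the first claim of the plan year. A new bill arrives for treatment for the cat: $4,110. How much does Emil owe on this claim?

$2,822

Deductible not yet touched, so the first $2,500 of the bill goes to the deductible.
That leaves $4,110 − $2,500 = $1,610 for coinsurance.
Coinsurance: $1,610 × 20% = $322.
That puts the owner's cost at $2,500 + $322 = $2,822.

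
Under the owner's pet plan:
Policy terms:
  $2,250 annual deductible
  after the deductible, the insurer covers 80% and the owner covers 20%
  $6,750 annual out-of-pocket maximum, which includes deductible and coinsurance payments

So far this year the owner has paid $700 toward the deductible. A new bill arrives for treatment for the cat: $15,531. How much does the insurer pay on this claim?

Deductible still to meet: $2,250 − $700 = $1,550.
That leaves $15,531 − $1,550 = $13,981 for coinsurance.
Coinsurance: $13,981 × 20% = $2,796.20.
So the owner owes $1,550 + $2,796.20 = $4,346.20 before any cap.
Year-to-date out-of-pocket becomes $700 + $4,346.20 = $5,046.20, still under the $6,750 maximum, so no cap applies.
The plan picks up $15,531 − $4,346.20 = $11,184.80.

$11,184.80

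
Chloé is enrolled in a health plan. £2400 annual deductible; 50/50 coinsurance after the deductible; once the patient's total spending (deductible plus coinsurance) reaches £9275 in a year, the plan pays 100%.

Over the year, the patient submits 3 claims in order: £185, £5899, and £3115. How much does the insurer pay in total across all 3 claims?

#1 (£185): fully absorbed by the deductible. Patient owes £185 (running OOP £185). Plan pays £185 − £185 = £0.
#2 (£5899): £2215 to deductible, leaving £3684; 50% of £3684 = £1842. Cost to patient: £4057. OOP to date £4242. Plan pays £5899 − £4057 = £1842.
#3 (£3115): deductible met; 50% of £3115 = £1557.50. Cost to patient: £1557.50. OOP to date £5799.50. Plan pays £3115 − £1557.50 = £1557.50.
Insurer total = bills − patient's total = £9199 − £5799.50 = £3399.50.

£3399.50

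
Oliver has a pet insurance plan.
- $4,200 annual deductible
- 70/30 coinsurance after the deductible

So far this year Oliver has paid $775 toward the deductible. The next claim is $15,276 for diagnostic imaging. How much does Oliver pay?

Deductible still to meet: $4,200 − $775 = $3,425.
After the $3,425 deductible portion, $15,276 − $3,425 = $11,851 is subject to coinsurance.
30% of $11,851 = $3,555.30 falls to the owner.
That puts the owner's cost at $3,425 + $3,555.30 = $6,980.30.

$6,980.30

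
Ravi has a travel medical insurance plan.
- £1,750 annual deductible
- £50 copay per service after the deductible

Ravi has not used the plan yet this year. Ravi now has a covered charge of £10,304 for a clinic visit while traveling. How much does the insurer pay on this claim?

£8,504

Nothing has been paid toward the £1,750 deductible, so the first £1,750 of this charge is applied there.
After the £1,750 deductible portion, £10,304 − £1,750 = £8,554 is subject to the copay.
Copay on this service: £50.
So the traveler owes £1,750 + £50 = £1,800.
The plan picks up £10,304 − £1,800 = £8,504.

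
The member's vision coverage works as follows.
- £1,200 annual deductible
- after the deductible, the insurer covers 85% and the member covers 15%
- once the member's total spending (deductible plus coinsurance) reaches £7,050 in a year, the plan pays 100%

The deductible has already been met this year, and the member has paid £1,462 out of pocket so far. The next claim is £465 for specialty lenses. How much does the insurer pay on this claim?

The deductible is already satisfied, so the full bill goes to coinsurance.
Coinsurance: £465 × 15% = £69.75.
Year-to-date out-of-pocket becomes £1,462 + £69.75 = £1,531.75, still under the £7,050 maximum, so no cap applies.
The plan picks up £465 − £69.75 = £395.25.

£395.25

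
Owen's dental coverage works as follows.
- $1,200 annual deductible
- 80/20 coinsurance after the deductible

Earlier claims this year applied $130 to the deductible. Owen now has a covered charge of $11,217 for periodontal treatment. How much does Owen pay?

$3,099.40

Remaining deductible: $1,200 − $130 = $1,070.
After the $1,070 deductible portion, $11,217 − $1,070 = $10,147 is subject to coinsurance.
20% of $10,147 = $2,029.40 falls to the patient.
So the patient owes $1,070 + $2,029.40 = $3,099.40.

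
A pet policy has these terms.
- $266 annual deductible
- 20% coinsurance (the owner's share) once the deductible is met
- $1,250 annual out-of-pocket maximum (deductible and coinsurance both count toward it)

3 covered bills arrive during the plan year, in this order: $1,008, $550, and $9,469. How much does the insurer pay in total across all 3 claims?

Bill 1, $1,008: $266 finishes the deductible; $742 goes to coinsurance; 20% of $742 = $148.40. Owner pays $414.40; OOP now $414.40. Plan pays $1,008 − $414.40 = $593.60.
Bill 2, $550: 20% coinsurance on $550 = $110. Cost to owner: $110. OOP to date $524.40. Insurer: $550 − $110 = $440.
Bill 3, $9,469: 20% coinsurance on $9,469 = $1,893.80. OOP would hit $2,418.20 > $1,250, so the cap limits the owner to $1,250 − $524.40 = $725.60. Plan pays $9,469 − $725.60 = $8,743.40.
Insurer total: $593.60 + $440 + $8,743.40 = $9,777.

$9,777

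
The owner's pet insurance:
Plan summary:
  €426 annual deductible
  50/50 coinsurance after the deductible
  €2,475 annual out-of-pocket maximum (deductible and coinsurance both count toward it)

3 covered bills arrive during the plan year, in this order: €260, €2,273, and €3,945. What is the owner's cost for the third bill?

€995.50

#1 (€260): all of it applies to the deductible. Owner owes €260 (running OOP €260).
#2 (€2,273): €166 to deductible, leaving €2,107; coinsurance €2,107 × 50% = €1,053.50. Owner pays €1,219.50; OOP now €1,479.50.
#3 (€3,945): 50% coinsurance on €3,945 = €1,972.50. That would push OOP to €3,452, over the €2,475 cap, so owner pays €2,475 − €1,479.50 = €995.50.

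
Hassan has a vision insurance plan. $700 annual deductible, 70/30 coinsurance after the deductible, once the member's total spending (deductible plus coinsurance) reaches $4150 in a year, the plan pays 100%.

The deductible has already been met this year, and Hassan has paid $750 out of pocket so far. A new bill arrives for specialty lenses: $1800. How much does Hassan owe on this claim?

$540

With the deductible met, the entire $1800 is subject to coinsurance.
Member's 30% share of $1800 is $540.
Cumulative spending $750 + $540 = $1290 stays under the $4150 maximum.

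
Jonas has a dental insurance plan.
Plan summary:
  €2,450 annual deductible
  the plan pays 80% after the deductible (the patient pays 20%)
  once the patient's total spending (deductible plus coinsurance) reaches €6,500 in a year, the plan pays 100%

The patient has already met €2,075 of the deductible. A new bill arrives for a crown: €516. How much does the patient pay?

€403.20

€2,075 of the €2,450 deductible is already met, leaving €375.
The remaining €141 (= €516 − €375) moves to coinsurance.
20% of €141 = €28.20 falls to the patient.
So the patient owes €375 + €28.20 = €403.20 before any cap.
Total out-of-pocket so far would be €2,075 + €403.20 = €2,478.20, below the €6,500 cap — no reduction.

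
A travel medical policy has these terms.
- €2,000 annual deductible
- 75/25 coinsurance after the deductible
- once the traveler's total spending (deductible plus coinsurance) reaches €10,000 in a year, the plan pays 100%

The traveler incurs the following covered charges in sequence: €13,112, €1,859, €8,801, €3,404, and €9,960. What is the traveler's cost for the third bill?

Claim 1 (€13,112): deductible takes €2,000, €11,112 remains; 25% of €11,112 = €2,778. Traveler owes €4,778 (running OOP €4,778).
Claim 2 (€1,859): 25% coinsurance on €1,859 = €464.75. Cost to traveler: €464.75. OOP to date €5,242.75.
Claim 3 (€8,801): deductible met; 25% of €8,801 = €2,200.25. Traveler owes €2,200.25 (running OOP €7,443).

€2,200.25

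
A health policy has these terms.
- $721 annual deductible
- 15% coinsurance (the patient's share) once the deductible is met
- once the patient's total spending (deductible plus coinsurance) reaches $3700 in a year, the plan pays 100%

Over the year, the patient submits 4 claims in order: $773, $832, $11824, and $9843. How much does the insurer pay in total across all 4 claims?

Bill 1, $773: $721 finishes the deductible; $52 goes to coinsurance; 15% of $52 = $7.80. Patient pays $728.80; OOP now $728.80. Plan pays $773 − $728.80 = $44.20.
Bill 2, $832: deductible met; 15% of $832 = $124.80. Patient pays $124.80; OOP now $853.60. Plan pays $832 − $124.80 = $707.20.
Bill 3, $11824: deductible met; 15% of $11824 = $1773.60. Patient owes $1773.60 (running OOP $2627.20). Insurer: $11824 − $1773.60 = $10050.40.
Bill 4, $9843: deductible already satisfied, so patient's share is 15% × $9843 = $1476.45. OOP would hit $4103.65 > $3700, so the cap limits the patient to $3700 − $2627.20 = $1072.80. Plan pays $9843 − $1072.80 = $8770.20.
Insurer total = bills − patient's total = $23272 − $3700 = $19572.

$19572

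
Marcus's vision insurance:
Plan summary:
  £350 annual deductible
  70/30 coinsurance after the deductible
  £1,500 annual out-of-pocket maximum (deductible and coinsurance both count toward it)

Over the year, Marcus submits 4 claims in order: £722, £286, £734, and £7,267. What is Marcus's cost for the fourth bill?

Bill 1, £722: deductible takes £350, £372 remains; member's 30% is £111.60. Cost to member: £461.60. OOP to date £461.60.
Bill 2, £286: deductible met; 30% of £286 = £85.80. Cost to member: £85.80. OOP to date £547.40.
Bill 3, £734: deductible met; 30% of £734 = £220.20. Cost to member: £220.20. OOP to date £767.60.
Bill 4, £7,267: deductible already satisfied, so member's share is 30% × £7,267 = £2,180.10. That would push OOP to £2,947.70, over the £1,500 cap, so member pays £1,500 − £767.60 = £732.40.

£732.40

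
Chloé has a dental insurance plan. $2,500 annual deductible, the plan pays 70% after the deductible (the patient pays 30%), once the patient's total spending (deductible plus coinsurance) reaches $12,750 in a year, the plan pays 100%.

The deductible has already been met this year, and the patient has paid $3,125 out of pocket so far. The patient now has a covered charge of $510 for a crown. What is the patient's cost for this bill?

With the deductible met, the entire $510 is subject to coinsurance.
Patient's 30% share of $510 is $153.
Year-to-date out-of-pocket becomes $3,125 + $153 = $3,278, still under the $12,750 maximum, so no cap applies.

$153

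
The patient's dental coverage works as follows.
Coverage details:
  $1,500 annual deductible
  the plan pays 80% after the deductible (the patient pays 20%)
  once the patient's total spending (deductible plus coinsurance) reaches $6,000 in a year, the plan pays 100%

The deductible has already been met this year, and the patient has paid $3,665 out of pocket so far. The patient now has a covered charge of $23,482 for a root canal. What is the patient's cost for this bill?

With the deductible met, the entire $23,482 is subject to coinsurance.
Patient's 20% share of $23,482 is $4,696.40.
Adding $4,696.40 to the $3,665 already spent would give $8,361.40, which exceeds the $6,000 cap; the patient pays just $6,000 − $3,665 = $2,335.

$2,335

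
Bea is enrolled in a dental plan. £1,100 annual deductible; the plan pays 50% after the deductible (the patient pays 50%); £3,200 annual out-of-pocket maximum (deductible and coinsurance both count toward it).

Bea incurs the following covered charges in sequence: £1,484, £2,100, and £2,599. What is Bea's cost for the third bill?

£858

Bill 1, £1,484: £1,100 finishes the deductible; £384 goes to coinsurance; coinsurance £384 × 50% = £192. Cost to patient: £1,292. OOP to date £1,292.
Bill 2, £2,100: 50% coinsurance on £2,100 = £1,050. Patient owes £1,050 (running OOP £2,342).
Bill 3, £2,599: deductible already satisfied, so patient's share is 50% × £2,599 = £1,299.50. OOP would hit £3,641.50 > £3,200, so the cap limits the patient to £3,200 − £2,342 = £858.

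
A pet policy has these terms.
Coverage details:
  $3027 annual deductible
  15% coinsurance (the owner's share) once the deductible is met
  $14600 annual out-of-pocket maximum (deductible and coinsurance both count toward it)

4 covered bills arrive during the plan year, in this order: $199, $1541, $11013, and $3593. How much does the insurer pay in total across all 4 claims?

$11321.15

Bill 1, $199: all of it applies to the deductible. Cost to owner: $199. OOP to date $199. Insurer: $199 − $199 = $0.
Bill 2, $1541: fully absorbed by the deductible. Owner pays $1541; OOP now $1740. Insurer: $1541 − $1541 = $0.
Bill 3, $11013: deductible takes $1287, $9726 remains; owner's 15% is $1458.90. Cost to owner: $2745.90. OOP to date $4485.90. Plan pays $11013 − $2745.90 = $8267.10.
Bill 4, $3593: deductible met; 15% of $3593 = $538.95. Owner owes $538.95 (running OOP $5024.85). Plan pays $3593 − $538.95 = $3054.05.
Insurer total: $0 + $0 + $8267.10 + $3054.05 = $11321.15.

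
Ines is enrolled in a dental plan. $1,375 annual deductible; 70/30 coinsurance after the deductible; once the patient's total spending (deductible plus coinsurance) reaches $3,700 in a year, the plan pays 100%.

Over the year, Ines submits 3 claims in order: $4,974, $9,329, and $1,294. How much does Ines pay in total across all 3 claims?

$3,700

Claim 1 ($4,974): $1,375 to deductible, leaving $3,599; patient's 30% is $1,079.70. Patient pays $2,454.70; OOP now $2,454.70.
Claim 2 ($9,329): deductible met; 30% of $9,329 = $2,798.70. That would push OOP to $5,253.40, over the $3,700 cap, so patient pays $3,700 − $2,454.70 = $1,245.30.
Claim 3 ($1,294): 30% coinsurance on $1,294 = $388.20. Adding that to $3,700 gives $4,088.20, past the $3,700 cap; patient pays only $3,700 − $3,700 = $0.
Total paid by the patient: $2,454.70 + $1,245.30 + $0 = $3,700.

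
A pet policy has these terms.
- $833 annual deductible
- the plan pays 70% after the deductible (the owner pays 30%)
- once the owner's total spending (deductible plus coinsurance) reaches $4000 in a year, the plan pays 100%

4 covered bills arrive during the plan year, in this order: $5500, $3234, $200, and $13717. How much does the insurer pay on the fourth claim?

$12980.30

Claim 1 — $5500: $833 to deductible, leaving $4667; coinsurance $4667 × 30% = $1400.10. Owner pays $2233.10; OOP now $2233.10. Insurer: $5500 − $2233.10 = $3266.90.
Claim 2 — $3234: deductible met; 30% of $3234 = $970.20. Cost to owner: $970.20. OOP to date $3203.30. Plan pays $3234 − $970.20 = $2263.80.
Claim 3 — $200: 30% coinsurance on $200 = $60. Cost to owner: $60. OOP to date $3263.30. Insurer: $200 − $60 = $140.
Claim 4 — $13717: deductible already satisfied, so owner's share is 30% × $13717 = $4115.10. OOP would hit $7378.40 > $4000, so the cap limits the owner to $4000 − $3263.30 = $736.70. Insurer: $13717 − $736.70 = $12980.30.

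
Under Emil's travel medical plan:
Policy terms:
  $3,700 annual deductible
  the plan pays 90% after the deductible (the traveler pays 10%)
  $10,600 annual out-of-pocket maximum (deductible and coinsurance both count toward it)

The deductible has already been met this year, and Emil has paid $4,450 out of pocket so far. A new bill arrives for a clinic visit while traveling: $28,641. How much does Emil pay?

$2,864.10

With the deductible met, the entire $28,641 is subject to coinsurance.
10% of $28,641 = $2,864.10 falls to the traveler.
Total out-of-pocket so far would be $4,450 + $2,864.10 = $7,314.10, below the $10,600 cap — no reduction.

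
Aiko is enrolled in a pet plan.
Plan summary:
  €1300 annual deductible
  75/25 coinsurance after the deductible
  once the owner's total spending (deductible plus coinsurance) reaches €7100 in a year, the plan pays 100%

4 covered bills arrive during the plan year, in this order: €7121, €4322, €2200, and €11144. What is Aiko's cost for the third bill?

€550

Bill 1, €7121: €1300 finishes the deductible; €5821 goes to coinsurance; coinsurance €5821 × 25% = €1455.25. Cost to owner: €2755.25. OOP to date €2755.25.
Bill 2, €4322: 25% coinsurance on €4322 = €1080.50. Owner owes €1080.50 (running OOP €3835.75).
Bill 3, €2200: 25% coinsurance on €2200 = €550. Owner owes €550 (running OOP €4385.75).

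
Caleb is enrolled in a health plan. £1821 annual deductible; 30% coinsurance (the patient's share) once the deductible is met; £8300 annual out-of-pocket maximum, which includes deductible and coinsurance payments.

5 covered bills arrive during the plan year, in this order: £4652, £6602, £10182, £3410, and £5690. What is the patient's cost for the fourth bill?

#1 (£4652): £1821 to deductible, leaving £2831; 30% of £2831 = £849.30. Patient owes £2670.30 (running OOP £2670.30).
#2 (£6602): deductible already satisfied, so patient's share is 30% × £6602 = £1980.60. Patient owes £1980.60 (running OOP £4650.90).
#3 (£10182): deductible already satisfied, so patient's share is 30% × £10182 = £3054.60. Patient owes £3054.60 (running OOP £7705.50).
#4 (£3410): 30% coinsurance on £3410 = £1023. That would push OOP to £8728.50, over the £8300 cap, so patient pays £8300 − £7705.50 = £594.50.

£594.50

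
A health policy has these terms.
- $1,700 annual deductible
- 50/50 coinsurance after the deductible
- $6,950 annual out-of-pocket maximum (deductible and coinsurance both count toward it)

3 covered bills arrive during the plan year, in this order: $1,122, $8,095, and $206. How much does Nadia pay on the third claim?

#1 ($1,122): fully absorbed by the deductible. Cost to patient: $1,122. OOP to date $1,122.
#2 ($8,095): $578 finishes the deductible; $7,517 goes to coinsurance; coinsurance $7,517 × 50% = $3,758.50. Cost to patient: $4,336.50. OOP to date $5,458.50.
#3 ($206): 50% coinsurance on $206 = $103. Patient owes $103 (running OOP $5,561.50).

$103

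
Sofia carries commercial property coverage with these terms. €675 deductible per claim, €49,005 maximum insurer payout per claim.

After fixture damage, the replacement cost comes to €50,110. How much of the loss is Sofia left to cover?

Subtract the deductible: €50,110 − €675 = €49,435.
Since €49,435 > €49,005, the payout is capped at €49,005.
Out of pocket: €50,110 − €49,005 = €1,105.

€1,105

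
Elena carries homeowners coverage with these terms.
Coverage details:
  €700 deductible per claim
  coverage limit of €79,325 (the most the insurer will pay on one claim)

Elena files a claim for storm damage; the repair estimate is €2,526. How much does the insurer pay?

€1,826

Less the €700 deductible: €2,526 − €700 = €1,826.
€1,826 ≤ €79,325, so the limit doesn't bind; insurer pays €1,826.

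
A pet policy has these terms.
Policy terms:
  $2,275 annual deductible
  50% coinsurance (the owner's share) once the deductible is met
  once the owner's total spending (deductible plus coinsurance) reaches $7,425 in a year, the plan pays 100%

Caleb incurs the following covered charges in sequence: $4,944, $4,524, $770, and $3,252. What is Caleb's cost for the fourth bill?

$1,168.50

Claim 1 — $4,944: deductible takes $2,275, $2,669 remains; owner's 50% is $1,334.50. Owner owes $3,609.50 (running OOP $3,609.50).
Claim 2 — $4,524: deductible met; 50% of $4,524 = $2,262. Cost to owner: $2,262. OOP to date $5,871.50.
Claim 3 — $770: deductible already satisfied, so owner's share is 50% × $770 = $385. Owner owes $385 (running OOP $6,256.50).
Claim 4 — $3,252: deductible met; 50% of $3,252 = $1,626. OOP would hit $7,882.50 > $7,425, so the cap limits the owner to $7,425 − $6,256.50 = $1,168.50.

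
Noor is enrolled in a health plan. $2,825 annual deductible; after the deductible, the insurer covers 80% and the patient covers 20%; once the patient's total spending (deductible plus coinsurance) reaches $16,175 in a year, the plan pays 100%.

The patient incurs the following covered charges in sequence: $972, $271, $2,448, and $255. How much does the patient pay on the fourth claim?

#1 ($972): entire amount goes to the deductible. Cost to patient: $972. OOP to date $972.
#2 ($271): fully absorbed by the deductible. Cost to patient: $271. OOP to date $1,243.
#3 ($2,448): deductible takes $1,582, $866 remains; patient's 20% is $173.20. Patient pays $1,755.20; OOP now $2,998.20.
#4 ($255): deductible met; 20% of $255 = $51. Patient pays $51; OOP now $3,049.20.

$51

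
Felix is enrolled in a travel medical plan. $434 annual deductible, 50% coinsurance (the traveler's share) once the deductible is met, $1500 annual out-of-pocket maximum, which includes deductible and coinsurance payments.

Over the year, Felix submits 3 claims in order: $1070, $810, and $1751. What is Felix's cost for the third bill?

$343

Bill 1, $1070: deductible takes $434, $636 remains; 50% of $636 = $318. Traveler pays $752; OOP now $752.
Bill 2, $810: 50% coinsurance on $810 = $405. Cost to traveler: $405. OOP to date $1157.
Bill 3, $1751: deductible already satisfied, so traveler's share is 50% × $1751 = $875.50. OOP would hit $2032.50 > $1500, so the cap limits the traveler to $1500 − $1157 = $343.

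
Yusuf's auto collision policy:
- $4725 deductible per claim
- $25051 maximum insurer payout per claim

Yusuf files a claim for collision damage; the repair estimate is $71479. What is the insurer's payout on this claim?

Subtract the deductible: $71479 − $4725 = $66754.
Since $66754 > $25051, the payout is capped at $25051.

$25051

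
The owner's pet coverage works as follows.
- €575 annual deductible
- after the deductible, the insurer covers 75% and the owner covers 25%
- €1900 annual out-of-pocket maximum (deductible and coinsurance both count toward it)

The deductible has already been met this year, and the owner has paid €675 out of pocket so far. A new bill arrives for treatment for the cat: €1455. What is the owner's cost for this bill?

With the deductible met, the entire €1455 is subject to coinsurance.
25% of €1455 = €363.75 falls to the owner.
Total out-of-pocket so far would be €675 + €363.75 = €1038.75, below the €1900 cap — no reduction.

€363.75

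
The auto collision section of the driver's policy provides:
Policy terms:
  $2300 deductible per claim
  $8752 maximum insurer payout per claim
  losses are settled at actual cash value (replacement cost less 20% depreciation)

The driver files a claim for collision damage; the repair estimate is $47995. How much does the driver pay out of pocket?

$39243

At 20% depreciation, ACV = $47995 − $9599 = $38396.
After the deductible, $38396 − $2300 = $36096 remains.
The $8752 per-incident cap binds; insurer pays $8752.
Out of pocket: $47995 − $8752 = $39243.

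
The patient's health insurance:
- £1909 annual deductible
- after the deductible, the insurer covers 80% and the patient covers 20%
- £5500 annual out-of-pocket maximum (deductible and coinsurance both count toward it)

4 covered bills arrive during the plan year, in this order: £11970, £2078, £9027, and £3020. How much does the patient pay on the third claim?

Claim 1 (£11970): deductible takes £1909, £10061 remains; 20% of £10061 = £2012.20. Patient owes £3921.20 (running OOP £3921.20).
Claim 2 (£2078): deductible met; 20% of £2078 = £415.60. Patient owes £415.60 (running OOP £4336.80).
Claim 3 (£9027): deductible met; 20% of £9027 = £1805.40. OOP would hit £6142.20 > £5500, so the cap limits the patient to £5500 − £4336.80 = £1163.20.

£1163.20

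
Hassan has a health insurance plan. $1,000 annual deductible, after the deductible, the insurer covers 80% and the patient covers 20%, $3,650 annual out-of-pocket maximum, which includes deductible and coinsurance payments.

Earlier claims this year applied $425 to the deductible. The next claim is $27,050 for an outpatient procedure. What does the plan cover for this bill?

$23,825

Deductible still to meet: $1,000 − $425 = $575.
That leaves $27,050 − $575 = $26,475 for coinsurance.
Coinsurance: $26,475 × 20% = $5,295.
Patient responsibility before any cap: $575 + $5,295 = $5,870.
That would bring total out-of-pocket to $6,295, past the $3,650 cap. The patient is capped at $3,650 − $425 = $3,225 on this claim.
The plan picks up $27,050 − $3,225 = $23,825.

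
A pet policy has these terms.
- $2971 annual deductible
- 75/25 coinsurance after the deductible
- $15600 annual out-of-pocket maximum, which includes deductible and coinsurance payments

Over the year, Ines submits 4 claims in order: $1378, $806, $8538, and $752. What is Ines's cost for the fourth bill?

#1 ($1378): all of it applies to the deductible. Cost to owner: $1378. OOP to date $1378.
#2 ($806): entire amount goes to the deductible. Cost to owner: $806. OOP to date $2184.
#3 ($8538): $787 finishes the deductible; $7751 goes to coinsurance; owner's 25% is $1937.75. Cost to owner: $2724.75. OOP to date $4908.75.
#4 ($752): deductible met; 25% of $752 = $188. Owner owes $188 (running OOP $5096.75).

$188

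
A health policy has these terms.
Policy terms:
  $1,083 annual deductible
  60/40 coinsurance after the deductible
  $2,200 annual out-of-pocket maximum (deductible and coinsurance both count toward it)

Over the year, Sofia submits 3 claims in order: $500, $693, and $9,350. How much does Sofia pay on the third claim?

Claim 1 — $500: entire amount goes to the deductible. Patient owes $500 (running OOP $500).
Claim 2 — $693: deductible takes $583, $110 remains; 40% of $110 = $44. Patient pays $627; OOP now $1,127.
Claim 3 — $9,350: 40% coinsurance on $9,350 = $3,740. Adding that to $1,127 gives $4,867, past the $2,200 cap; patient pays only $2,200 − $1,127 = $1,073.

$1,073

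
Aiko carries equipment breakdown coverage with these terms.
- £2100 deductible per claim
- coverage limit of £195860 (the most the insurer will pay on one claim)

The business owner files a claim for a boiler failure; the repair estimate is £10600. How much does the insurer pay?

£8500

Less the £2100 deductible: £10600 − £2100 = £8500.
That's under the £195860 cap, so the insurer reimburses the full £8500.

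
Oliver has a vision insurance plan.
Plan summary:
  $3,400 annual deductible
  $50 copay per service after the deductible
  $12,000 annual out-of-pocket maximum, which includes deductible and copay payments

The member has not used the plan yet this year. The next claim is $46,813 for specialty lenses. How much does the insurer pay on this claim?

$43,363

Nothing has been paid toward the $3,400 deductible, so the first $3,400 of this charge is applied there.
The remaining $43,413 (= $46,813 − $3,400) moves to the copay.
Copay on this service: $50.
Member responsibility before any cap: $3,400 + $50 = $3,450.
Year-to-date out-of-pocket becomes $0 + $3,450 = $3,450, still under the $12,000 maximum, so no cap applies.
Insurer pays the balance: $46,813 − $3,450 = $43,363.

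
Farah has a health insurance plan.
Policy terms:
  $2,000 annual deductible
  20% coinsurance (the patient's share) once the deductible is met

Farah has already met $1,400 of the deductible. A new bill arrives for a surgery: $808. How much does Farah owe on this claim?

$1,400 of the $2,000 deductible is already met, leaving $600.
The remaining $208 (= $808 − $600) moves to coinsurance.
20% of $208 = $41.60 falls to the patient.
Patient responsibility: $600 + $41.60 = $641.60.

$641.60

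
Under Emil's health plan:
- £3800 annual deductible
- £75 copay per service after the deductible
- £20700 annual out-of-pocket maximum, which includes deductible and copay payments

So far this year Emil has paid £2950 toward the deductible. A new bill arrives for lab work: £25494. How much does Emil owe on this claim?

Remaining deductible: £3800 − £2950 = £850.
After the £850 deductible portion, £25494 − £850 = £24644 is subject to the copay.
Copay on this service: £75.
Patient responsibility before any cap: £850 + £75 = £925.
Total out-of-pocket so far would be £2950 + £925 = £3875, below the £20700 cap — no reduction.

£925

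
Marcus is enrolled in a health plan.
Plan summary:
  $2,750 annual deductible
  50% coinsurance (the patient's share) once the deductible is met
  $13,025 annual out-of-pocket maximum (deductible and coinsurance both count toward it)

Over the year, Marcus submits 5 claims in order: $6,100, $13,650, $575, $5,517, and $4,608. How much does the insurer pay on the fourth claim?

Bill 1, $6,100: deductible takes $2,750, $3,350 remains; coinsurance $3,350 × 50% = $1,675. Patient pays $4,425; OOP now $4,425. Insurer: $6,100 − $4,425 = $1,675.
Bill 2, $13,650: deductible already satisfied, so patient's share is 50% × $13,650 = $6,825. Cost to patient: $6,825. OOP to date $11,250. Plan pays $13,650 − $6,825 = $6,825.
Bill 3, $575: deductible already satisfied, so patient's share is 50% × $575 = $287.50. Cost to patient: $287.50. OOP to date $11,537.50. Plan pays $575 − $287.50 = $287.50.
Bill 4, $5,517: deductible already satisfied, so patient's share is 50% × $5,517 = $2,758.50. OOP would hit $14,296 > $13,025, so the cap limits the patient to $13,025 − $11,537.50 = $1,487.50. Plan pays $5,517 − $1,487.50 = $4,029.50.

$4,029.50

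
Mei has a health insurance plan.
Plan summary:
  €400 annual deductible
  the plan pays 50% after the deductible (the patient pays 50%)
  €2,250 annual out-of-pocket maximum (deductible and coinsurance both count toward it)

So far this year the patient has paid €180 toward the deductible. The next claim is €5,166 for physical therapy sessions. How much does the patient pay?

Deductible still to meet: €400 − €180 = €220.
After the €220 deductible portion, €5,166 − €220 = €4,946 is subject to coinsurance.
Patient's 50% share of €4,946 is €2,473.
So the patient owes €220 + €2,473 = €2,693 before any cap.
That would bring total out-of-pocket to €2,873, past the €2,250 cap. The patient is capped at €2,250 − €180 = €2,070 on this claim.

€2,070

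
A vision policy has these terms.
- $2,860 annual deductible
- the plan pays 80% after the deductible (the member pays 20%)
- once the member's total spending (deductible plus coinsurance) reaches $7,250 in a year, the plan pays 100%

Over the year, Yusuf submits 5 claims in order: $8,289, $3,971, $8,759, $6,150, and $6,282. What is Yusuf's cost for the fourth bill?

$758.20

Claim 1 ($8,289): $2,860 to deductible, leaving $5,429; member's 20% is $1,085.80. Member owes $3,945.80 (running OOP $3,945.80).
Claim 2 ($3,971): deductible met; 20% of $3,971 = $794.20. Member pays $794.20; OOP now $4,740.
Claim 3 ($8,759): 20% coinsurance on $8,759 = $1,751.80. Cost to member: $1,751.80. OOP to date $6,491.80.
Claim 4 ($6,150): 20% coinsurance on $6,150 = $1,230. Adding that to $6,491.80 gives $7,721.80, past the $7,250 cap; member pays only $7,250 − $6,491.80 = $758.20.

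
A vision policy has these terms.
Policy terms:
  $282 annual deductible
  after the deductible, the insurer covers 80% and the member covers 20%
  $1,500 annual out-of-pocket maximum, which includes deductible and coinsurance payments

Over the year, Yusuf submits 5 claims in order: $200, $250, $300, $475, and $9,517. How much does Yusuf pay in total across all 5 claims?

$1,500

Claim 1 ($200): fully absorbed by the deductible. Member pays $200; OOP now $200.
Claim 2 ($250): $82 finishes the deductible; $168 goes to coinsurance; member's 20% is $33.60. Member pays $115.60; OOP now $315.60.
Claim 3 ($300): 20% coinsurance on $300 = $60. Member owes $60 (running OOP $375.60).
Claim 4 ($475): deductible met; 20% of $475 = $95. Member owes $95 (running OOP $470.60).
Claim 5 ($9,517): deductible met; 20% of $9,517 = $1,903.40. That would push OOP to $2,374, over the $1,500 cap, so member pays $1,500 − $470.60 = $1,029.40.
Summing the member's payments: $200 + $115.60 + $60 + $95 + $1,029.40 = $1,500.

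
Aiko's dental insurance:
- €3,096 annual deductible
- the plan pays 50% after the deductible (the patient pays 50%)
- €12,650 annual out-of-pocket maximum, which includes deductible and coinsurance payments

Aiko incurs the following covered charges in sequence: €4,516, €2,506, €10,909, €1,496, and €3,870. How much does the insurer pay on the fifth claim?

€2,481.50

Bill 1, €4,516: €3,096 to deductible, leaving €1,420; coinsurance €1,420 × 50% = €710. Patient owes €3,806 (running OOP €3,806). Plan pays €4,516 − €3,806 = €710.
Bill 2, €2,506: deductible already satisfied, so patient's share is 50% × €2,506 = €1,253. Patient pays €1,253; OOP now €5,059. Plan pays €2,506 − €1,253 = €1,253.
Bill 3, €10,909: deductible met; 50% of €10,909 = €5,454.50. Patient pays €5,454.50; OOP now €10,513.50. Insurer: €10,909 − €5,454.50 = €5,454.50.
Bill 4, €1,496: deductible met; 50% of €1,496 = €748. Cost to patient: €748. OOP to date €11,261.50. Insurer: €1,496 − €748 = €748.
Bill 5, €3,870: 50% coinsurance on €3,870 = €1,935. That would push OOP to €13,196.50, over the €12,650 cap, so patient pays €12,650 − €11,261.50 = €1,388.50. Plan pays €3,870 − €1,388.50 = €2,481.50.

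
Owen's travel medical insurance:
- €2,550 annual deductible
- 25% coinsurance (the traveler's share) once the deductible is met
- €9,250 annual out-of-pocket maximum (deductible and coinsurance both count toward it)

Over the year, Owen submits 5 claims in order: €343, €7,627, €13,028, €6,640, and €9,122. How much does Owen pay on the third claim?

Claim 1 (€343): entire amount goes to the deductible. Cost to traveler: €343. OOP to date €343.
Claim 2 (€7,627): deductible takes €2,207, €5,420 remains; traveler's 25% is €1,355. Traveler owes €3,562 (running OOP €3,905).
Claim 3 (€13,028): 25% coinsurance on €13,028 = €3,257. Traveler owes €3,257 (running OOP €7,162).

€3,257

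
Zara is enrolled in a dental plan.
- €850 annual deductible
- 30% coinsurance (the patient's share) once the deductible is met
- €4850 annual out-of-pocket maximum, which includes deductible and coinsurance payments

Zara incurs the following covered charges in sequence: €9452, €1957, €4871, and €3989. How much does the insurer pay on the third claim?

Claim 1 (€9452): €850 to deductible, leaving €8602; patient's 30% is €2580.60. Patient pays €3430.60; OOP now €3430.60. Insurer: €9452 − €3430.60 = €6021.40.
Claim 2 (€1957): deductible met; 30% of €1957 = €587.10. Cost to patient: €587.10. OOP to date €4017.70. Plan pays €1957 − €587.10 = €1369.90.
Claim 3 (€4871): deductible met; 30% of €4871 = €1461.30. That would push OOP to €5479, over the €4850 cap, so patient pays €4850 − €4017.70 = €832.30. Plan pays €4871 − €832.30 = €4038.70.

€4038.70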